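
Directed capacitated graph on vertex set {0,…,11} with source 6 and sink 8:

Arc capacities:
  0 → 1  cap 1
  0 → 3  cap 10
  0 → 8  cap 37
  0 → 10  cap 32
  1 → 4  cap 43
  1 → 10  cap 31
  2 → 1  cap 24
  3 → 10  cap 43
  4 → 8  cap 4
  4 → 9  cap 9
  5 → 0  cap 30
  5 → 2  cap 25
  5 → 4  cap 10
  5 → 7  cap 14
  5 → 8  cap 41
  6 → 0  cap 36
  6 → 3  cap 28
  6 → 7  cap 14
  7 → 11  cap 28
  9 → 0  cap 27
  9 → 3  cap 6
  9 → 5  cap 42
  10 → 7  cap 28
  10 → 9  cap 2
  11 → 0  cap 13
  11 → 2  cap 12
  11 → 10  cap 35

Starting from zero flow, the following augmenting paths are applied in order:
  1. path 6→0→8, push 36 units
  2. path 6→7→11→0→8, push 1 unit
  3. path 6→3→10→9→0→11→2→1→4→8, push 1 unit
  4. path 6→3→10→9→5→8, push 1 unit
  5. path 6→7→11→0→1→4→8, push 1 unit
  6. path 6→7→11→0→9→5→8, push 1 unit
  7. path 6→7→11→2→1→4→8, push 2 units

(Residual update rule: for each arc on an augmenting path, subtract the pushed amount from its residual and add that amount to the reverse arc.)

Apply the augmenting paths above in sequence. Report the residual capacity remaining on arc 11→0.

Residual capacity of (11,0): 11

after path 1 (6→0→8, push 36): res(11,0)=13
after path 2 (6→7→11→0→8, push 1): res(11,0)=12
after path 3 (6→3→10→9→0→11→2→1→4→8, push 1): res(11,0)=13
after path 4 (6→3→10→9→5→8, push 1): res(11,0)=13
after path 5 (6→7→11→0→1→4→8, push 1): res(11,0)=12
after path 6 (6→7→11→0→9→5→8, push 1): res(11,0)=11
after path 7 (6→7→11→2→1→4→8, push 2): res(11,0)=11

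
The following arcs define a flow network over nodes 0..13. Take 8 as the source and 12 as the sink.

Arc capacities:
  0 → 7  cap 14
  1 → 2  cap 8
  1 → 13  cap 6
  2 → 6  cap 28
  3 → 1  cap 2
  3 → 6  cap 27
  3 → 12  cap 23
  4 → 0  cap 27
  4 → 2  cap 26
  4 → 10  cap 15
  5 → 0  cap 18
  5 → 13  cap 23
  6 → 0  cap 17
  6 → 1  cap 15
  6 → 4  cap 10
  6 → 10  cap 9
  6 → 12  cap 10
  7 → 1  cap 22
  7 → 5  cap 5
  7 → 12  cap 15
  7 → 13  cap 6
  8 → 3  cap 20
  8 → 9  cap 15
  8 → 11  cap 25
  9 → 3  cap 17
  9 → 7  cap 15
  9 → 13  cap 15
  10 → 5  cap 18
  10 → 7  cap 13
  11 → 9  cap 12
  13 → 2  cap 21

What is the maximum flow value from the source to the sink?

augment #1: 8→3→12 bottleneck 20, total now 20
augment #2: 8→9→3→12 bottleneck 3, total now 23
augment #3: 8→9→7→12 bottleneck 12, total now 35
augment #4: 8→11→9→7→12 bottleneck 3, total now 38
augment #5: 8→11→9→3→6→12 bottleneck 9, total now 47

Maximum flow value: 47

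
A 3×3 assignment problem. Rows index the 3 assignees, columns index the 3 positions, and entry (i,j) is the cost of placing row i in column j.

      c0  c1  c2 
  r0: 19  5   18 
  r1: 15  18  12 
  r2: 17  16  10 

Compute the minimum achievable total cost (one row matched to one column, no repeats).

Minimum assignment cost: 30

optimal assignment: row0→col1 (cost 5), row1→col0 (cost 15), row2→col2 (cost 10)
total = 5 + 15 + 10 = 30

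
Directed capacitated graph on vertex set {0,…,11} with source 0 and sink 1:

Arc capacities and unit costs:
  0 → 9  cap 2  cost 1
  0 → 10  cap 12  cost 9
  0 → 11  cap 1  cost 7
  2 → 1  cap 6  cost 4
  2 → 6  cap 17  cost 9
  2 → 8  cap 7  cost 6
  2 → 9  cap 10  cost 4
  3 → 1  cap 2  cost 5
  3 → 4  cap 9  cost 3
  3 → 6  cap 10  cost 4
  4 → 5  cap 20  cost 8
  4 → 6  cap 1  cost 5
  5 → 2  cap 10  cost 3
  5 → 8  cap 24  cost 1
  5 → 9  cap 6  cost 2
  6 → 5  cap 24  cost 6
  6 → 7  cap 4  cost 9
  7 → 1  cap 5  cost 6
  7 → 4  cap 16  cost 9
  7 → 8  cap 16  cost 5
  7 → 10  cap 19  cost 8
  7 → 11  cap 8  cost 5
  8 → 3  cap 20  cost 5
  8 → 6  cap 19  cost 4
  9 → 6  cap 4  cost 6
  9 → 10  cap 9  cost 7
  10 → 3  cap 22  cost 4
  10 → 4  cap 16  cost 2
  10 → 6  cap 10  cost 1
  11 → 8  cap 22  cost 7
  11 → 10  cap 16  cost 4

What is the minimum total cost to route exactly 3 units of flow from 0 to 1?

Minimum cost for 3 units: 55

shortest-cost path #1: 0→9→10→3→1 push 2 @ unit cost 17 (adds 34)
shortest-cost path #2: 0→10→9→6→5→2→1 push 1 @ unit cost 21 (adds 21)
total cost = 55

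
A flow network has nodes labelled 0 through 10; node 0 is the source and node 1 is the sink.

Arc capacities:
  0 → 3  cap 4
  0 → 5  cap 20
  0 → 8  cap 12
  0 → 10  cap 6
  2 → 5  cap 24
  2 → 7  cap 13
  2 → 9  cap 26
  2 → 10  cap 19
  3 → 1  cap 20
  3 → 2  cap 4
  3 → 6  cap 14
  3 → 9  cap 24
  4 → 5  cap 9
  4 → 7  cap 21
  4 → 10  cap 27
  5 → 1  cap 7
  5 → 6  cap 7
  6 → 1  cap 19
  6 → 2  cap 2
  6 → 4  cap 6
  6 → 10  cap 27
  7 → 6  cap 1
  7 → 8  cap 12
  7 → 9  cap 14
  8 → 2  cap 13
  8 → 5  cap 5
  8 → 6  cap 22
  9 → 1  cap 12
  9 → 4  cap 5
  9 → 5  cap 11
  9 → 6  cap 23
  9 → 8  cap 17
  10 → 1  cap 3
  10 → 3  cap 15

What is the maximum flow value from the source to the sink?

augment #1: 0→3→1 bottleneck 4, total now 4
augment #2: 0→5→1 bottleneck 7, total now 11
augment #3: 0→10→1 bottleneck 3, total now 14
augment #4: 0→5→6→1 bottleneck 7, total now 21
augment #5: 0→8→6→1 bottleneck 12, total now 33
augment #6: 0→10→3→1 bottleneck 3, total now 36

Maximum flow value: 36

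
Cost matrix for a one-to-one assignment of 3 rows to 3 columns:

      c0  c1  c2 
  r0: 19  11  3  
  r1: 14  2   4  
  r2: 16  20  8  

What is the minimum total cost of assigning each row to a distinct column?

Minimum assignment cost: 21

optimal assignment: row0→col2 (cost 3), row1→col1 (cost 2), row2→col0 (cost 16)
total = 3 + 2 + 16 = 21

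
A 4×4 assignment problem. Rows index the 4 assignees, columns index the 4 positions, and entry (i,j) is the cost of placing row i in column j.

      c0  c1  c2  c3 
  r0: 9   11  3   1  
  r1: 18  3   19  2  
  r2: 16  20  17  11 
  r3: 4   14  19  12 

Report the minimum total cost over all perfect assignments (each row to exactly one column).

Minimum assignment cost: 21

optimal assignment: row0→col2 (cost 3), row1→col1 (cost 3), row2→col3 (cost 11), row3→col0 (cost 4)
total = 3 + 3 + 11 + 4 = 21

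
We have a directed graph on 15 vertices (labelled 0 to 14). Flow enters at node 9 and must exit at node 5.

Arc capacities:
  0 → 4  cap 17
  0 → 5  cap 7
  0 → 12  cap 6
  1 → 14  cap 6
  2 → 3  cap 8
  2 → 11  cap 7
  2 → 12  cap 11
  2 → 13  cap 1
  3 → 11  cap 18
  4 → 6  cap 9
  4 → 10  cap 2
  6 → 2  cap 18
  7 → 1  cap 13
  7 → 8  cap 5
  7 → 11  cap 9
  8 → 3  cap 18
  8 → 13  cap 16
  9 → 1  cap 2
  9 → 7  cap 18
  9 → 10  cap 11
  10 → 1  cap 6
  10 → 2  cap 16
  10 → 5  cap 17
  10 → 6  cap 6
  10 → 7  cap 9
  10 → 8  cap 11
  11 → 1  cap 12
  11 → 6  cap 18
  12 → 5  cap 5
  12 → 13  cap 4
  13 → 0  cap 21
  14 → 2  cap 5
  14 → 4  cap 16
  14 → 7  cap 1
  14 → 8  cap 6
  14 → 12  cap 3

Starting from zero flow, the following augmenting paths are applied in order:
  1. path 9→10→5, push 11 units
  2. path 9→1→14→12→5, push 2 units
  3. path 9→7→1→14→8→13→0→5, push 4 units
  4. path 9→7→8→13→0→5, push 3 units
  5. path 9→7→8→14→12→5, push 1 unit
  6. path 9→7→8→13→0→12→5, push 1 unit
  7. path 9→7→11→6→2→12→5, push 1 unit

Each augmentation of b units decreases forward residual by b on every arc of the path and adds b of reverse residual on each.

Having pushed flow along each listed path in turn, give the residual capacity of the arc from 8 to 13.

Residual capacity of (8,13): 8

after path 1 (9→10→5, push 11): res(8,13)=16
after path 2 (9→1→14→12→5, push 2): res(8,13)=16
after path 3 (9→7→1→14→8→13→0→5, push 4): res(8,13)=12
after path 4 (9→7→8→13→0→5, push 3): res(8,13)=9
after path 5 (9→7→8→14→12→5, push 1): res(8,13)=9
after path 6 (9→7→8→13→0→12→5, push 1): res(8,13)=8
after path 7 (9→7→11→6→2→12→5, push 1): res(8,13)=8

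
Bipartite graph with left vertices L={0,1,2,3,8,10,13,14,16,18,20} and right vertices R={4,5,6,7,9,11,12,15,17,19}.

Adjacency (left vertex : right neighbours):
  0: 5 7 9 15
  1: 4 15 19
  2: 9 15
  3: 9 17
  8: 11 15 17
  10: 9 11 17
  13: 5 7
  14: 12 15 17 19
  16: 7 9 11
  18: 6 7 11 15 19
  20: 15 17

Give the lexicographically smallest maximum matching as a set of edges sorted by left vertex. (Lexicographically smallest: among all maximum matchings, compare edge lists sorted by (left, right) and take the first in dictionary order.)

|M| = 9 (so the lex-smallest maximum matching has 9 edges)
process left vertices in ascending order; for each, take the smallest-labelled available neighbour that still permits 9 edges overall, or leave it unmatched if none does
lex-smallest matching: {0-5, 1-4, 2-9, 3-17, 8-11, 13-7, 14-12, 18-6, 20-15}

Lex-smallest maximum matching: {(0,5), (1,4), (2,9), (3,17), (8,11), (13,7), (14,12), (18,6), (20,15)}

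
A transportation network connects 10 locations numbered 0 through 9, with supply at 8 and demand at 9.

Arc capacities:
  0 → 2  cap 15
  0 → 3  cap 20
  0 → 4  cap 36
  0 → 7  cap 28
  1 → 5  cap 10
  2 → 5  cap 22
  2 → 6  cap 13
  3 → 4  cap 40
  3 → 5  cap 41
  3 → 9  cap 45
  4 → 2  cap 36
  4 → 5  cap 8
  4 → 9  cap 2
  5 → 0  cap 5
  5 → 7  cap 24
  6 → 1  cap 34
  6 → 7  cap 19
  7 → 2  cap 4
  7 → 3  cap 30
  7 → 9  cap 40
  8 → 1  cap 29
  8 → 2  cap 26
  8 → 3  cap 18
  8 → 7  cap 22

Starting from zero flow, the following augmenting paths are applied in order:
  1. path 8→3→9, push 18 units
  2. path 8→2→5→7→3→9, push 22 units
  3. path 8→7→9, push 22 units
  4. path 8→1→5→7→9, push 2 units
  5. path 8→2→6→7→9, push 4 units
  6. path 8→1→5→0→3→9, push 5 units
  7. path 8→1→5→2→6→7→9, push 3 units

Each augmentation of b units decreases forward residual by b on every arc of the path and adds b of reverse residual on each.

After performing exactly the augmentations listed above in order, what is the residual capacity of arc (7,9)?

Residual capacity of (7,9): 9

after path 1 (8→3→9, push 18): res(7,9)=40
after path 2 (8→2→5→7→3→9, push 22): res(7,9)=40
after path 3 (8→7→9, push 22): res(7,9)=18
after path 4 (8→1→5→7→9, push 2): res(7,9)=16
after path 5 (8→2→6→7→9, push 4): res(7,9)=12
after path 6 (8→1→5→0→3→9, push 5): res(7,9)=12
after path 7 (8→1→5→2→6→7→9, push 3): res(7,9)=9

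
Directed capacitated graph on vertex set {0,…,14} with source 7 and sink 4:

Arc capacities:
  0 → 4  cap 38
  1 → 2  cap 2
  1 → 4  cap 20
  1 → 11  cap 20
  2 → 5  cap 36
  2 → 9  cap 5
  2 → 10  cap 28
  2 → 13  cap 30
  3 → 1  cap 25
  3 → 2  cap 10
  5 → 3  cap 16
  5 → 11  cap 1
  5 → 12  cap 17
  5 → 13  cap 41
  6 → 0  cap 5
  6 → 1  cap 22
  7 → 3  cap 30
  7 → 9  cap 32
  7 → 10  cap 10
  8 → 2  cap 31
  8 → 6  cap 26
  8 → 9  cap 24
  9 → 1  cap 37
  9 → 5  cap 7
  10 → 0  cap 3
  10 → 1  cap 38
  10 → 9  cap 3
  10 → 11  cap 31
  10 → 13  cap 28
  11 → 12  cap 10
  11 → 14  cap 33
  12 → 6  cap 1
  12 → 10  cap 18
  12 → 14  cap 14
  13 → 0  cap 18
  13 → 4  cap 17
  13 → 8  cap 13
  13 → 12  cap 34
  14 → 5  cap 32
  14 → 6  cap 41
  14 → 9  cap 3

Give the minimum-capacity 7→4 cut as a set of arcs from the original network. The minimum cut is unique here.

augment #1: 7→3→1→4 push 20
augment #2: 7→10→0→4 push 3
augment #3: 7→10→13→4 push 7
augment #4: 7→3→2→13→4 push 10
augment #5: 7→9→5→13→0→4 push 7
augment #6: 7→9→1→2→13→0→4 push 2
augment #7: 7→9→1→11→12→6→0→4 push 1
augment #8: 7→9→1→11→14→6→0→4 push 4
augment #9: 7→9→1→11→12→10→13→0→4 push 9
max flow = 63; residual-reachable set from 7 gives S-side
cut edges (S→T): {(1,4), (6,0), (10,0), (13,0), (13,4)} total cap 63

Min-cut arcs: {(1,4), (6,0), (10,0), (13,0), (13,4)} (total capacity 63)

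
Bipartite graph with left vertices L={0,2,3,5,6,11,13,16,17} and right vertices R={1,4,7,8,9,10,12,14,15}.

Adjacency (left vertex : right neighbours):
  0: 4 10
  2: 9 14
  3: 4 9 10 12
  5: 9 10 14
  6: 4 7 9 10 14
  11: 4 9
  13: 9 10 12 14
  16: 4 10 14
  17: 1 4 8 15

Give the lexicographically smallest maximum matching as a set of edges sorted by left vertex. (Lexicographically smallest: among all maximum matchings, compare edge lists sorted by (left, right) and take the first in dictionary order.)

|M| = 7 (so the lex-smallest maximum matching has 7 edges)
process left vertices in ascending order; for each, take the smallest-labelled available neighbour that still permits 7 edges overall, or leave it unmatched if none does
lex-smallest matching: {0-4, 2-9, 3-10, 5-14, 6-7, 13-12, 17-1}

Lex-smallest maximum matching: {(0,4), (2,9), (3,10), (5,14), (6,7), (13,12), (17,1)}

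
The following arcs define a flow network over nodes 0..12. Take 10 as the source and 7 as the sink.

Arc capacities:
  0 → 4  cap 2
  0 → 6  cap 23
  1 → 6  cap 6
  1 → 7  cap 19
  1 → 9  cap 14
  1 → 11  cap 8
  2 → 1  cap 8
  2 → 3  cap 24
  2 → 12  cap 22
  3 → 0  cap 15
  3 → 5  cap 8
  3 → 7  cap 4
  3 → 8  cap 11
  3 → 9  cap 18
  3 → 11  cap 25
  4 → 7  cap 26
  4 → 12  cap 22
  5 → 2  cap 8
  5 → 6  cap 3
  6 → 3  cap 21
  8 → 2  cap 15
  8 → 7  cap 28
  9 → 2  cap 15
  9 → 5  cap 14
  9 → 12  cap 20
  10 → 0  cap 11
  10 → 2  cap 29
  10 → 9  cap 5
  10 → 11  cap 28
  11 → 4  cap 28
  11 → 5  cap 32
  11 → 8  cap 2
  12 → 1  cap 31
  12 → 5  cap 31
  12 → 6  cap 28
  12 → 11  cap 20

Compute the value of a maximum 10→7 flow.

augment #1: 10→0→4→7 bottleneck 2, total now 2
augment #2: 10→2→1→7 bottleneck 8, total now 10
augment #3: 10→2→3→7 bottleneck 4, total now 14
augment #4: 10→11→4→7 bottleneck 24, total now 38
augment #5: 10→11→8→7 bottleneck 2, total now 40
augment #6: 10→2→3→8→7 bottleneck 11, total now 51
augment #7: 10→2→12→1→7 bottleneck 6, total now 57
augment #8: 10→9→12→1→7 bottleneck 5, total now 62

Maximum flow value: 62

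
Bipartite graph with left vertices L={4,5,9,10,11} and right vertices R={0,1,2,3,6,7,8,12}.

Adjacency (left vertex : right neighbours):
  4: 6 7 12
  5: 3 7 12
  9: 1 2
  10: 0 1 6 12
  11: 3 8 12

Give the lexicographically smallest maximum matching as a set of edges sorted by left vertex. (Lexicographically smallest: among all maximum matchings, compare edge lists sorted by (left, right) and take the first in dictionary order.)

Lex-smallest maximum matching: {(4,6), (5,3), (9,1), (10,0), (11,8)}

|M| = 5 (so the lex-smallest maximum matching has 5 edges)
process left vertices in ascending order; for each, take the smallest-labelled available neighbour that still permits 5 edges overall, or leave it unmatched if none does
lex-smallest matching: {4-6, 5-3, 9-1, 10-0, 11-8}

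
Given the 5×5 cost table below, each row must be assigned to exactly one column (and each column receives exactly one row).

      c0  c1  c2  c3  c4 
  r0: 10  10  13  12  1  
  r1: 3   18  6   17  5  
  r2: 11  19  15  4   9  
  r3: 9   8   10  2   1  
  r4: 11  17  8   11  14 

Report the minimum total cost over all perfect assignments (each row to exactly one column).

Minimum assignment cost: 24

optimal assignment: row0→col4 (cost 1), row1→col0 (cost 3), row2→col3 (cost 4), row3→col1 (cost 8), row4→col2 (cost 8)
total = 1 + 3 + 4 + 8 + 8 = 24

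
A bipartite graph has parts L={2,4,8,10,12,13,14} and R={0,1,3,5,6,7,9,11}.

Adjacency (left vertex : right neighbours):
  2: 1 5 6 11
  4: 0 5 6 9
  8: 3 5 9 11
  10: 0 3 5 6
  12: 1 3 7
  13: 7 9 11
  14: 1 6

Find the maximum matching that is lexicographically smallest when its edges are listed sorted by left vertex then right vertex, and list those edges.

Lex-smallest maximum matching: {(2,1), (4,0), (8,3), (10,5), (12,7), (13,9), (14,6)}

|M| = 7 (so the lex-smallest maximum matching has 7 edges)
process left vertices in ascending order; for each, take the smallest-labelled available neighbour that still permits 7 edges overall, or leave it unmatched if none does
lex-smallest matching: {2-1, 4-0, 8-3, 10-5, 12-7, 13-9, 14-6}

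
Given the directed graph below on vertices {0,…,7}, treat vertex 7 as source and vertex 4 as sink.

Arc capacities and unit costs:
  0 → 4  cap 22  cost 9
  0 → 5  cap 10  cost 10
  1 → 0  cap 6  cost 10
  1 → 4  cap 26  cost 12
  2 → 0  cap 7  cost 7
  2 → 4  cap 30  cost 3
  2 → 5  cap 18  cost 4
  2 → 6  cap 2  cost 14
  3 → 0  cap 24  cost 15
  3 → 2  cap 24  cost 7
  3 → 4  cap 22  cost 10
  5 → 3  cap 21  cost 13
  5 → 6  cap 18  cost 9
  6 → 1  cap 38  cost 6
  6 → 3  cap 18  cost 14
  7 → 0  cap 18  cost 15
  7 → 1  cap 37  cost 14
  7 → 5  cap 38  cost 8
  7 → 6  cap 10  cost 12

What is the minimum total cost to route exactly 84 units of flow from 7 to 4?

Minimum cost for 84 units: 2456

shortest-cost path #1: 7→0→4 push 18 @ unit cost 24 (adds 432)
shortest-cost path #2: 7→1→4 push 26 @ unit cost 26 (adds 676)
shortest-cost path #3: 7→5→3→4 push 21 @ unit cost 31 (adds 651)
shortest-cost path #4: 7→1→0→4 push 4 @ unit cost 33 (adds 132)
shortest-cost path #5: 7→6→3→4 push 1 @ unit cost 36 (adds 36)
shortest-cost path #6: 7→6→3→2→4 push 9 @ unit cost 36 (adds 324)
shortest-cost path #7: 7→5→6→3→2→4 push 5 @ unit cost 41 (adds 205)
total cost = 2456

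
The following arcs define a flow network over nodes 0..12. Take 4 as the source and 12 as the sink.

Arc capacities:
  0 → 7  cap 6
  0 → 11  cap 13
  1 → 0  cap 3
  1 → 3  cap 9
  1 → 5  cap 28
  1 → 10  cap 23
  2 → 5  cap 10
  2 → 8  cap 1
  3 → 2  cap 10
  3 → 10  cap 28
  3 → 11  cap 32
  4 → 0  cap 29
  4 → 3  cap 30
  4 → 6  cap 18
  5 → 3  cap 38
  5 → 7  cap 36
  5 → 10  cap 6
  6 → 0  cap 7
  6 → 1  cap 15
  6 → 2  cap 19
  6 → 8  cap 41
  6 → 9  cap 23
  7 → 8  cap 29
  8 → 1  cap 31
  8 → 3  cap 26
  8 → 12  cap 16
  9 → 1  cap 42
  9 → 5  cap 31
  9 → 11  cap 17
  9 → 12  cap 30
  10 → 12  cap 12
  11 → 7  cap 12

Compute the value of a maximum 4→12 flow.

augment #1: 4→3→10→12 bottleneck 12, total now 12
augment #2: 4→6→8→12 bottleneck 16, total now 28
augment #3: 4→6→9→12 bottleneck 2, total now 30
augment #4: 4→0→7→8→6→9→12 bottleneck 6, total now 36
augment #5: 4→3→2→8→6→9→12 bottleneck 1, total now 37
augment #6: 4→0→11→7→8→6→9→12 bottleneck 9, total now 46

Maximum flow value: 46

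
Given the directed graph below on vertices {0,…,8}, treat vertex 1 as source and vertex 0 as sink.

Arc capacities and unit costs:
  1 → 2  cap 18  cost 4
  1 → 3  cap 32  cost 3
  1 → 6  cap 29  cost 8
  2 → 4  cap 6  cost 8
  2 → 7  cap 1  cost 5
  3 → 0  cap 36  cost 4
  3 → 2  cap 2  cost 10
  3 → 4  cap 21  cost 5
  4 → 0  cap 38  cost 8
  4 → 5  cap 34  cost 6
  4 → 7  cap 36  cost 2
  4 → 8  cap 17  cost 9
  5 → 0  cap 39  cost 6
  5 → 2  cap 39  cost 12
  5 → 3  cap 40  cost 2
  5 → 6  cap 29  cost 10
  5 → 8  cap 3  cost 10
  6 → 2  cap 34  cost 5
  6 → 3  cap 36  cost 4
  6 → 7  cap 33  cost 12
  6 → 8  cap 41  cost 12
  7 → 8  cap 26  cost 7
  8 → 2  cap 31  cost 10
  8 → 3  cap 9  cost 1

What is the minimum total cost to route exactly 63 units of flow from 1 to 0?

shortest-cost path #1: 1→3→0 push 32 @ unit cost 7 (adds 224)
shortest-cost path #2: 1→6→3→0 push 4 @ unit cost 16 (adds 64)
shortest-cost path #3: 1→2→4→0 push 6 @ unit cost 20 (adds 120)
shortest-cost path #4: 1→6→3→4→0 push 21 @ unit cost 25 (adds 525)
total cost = 933

Minimum cost for 63 units: 933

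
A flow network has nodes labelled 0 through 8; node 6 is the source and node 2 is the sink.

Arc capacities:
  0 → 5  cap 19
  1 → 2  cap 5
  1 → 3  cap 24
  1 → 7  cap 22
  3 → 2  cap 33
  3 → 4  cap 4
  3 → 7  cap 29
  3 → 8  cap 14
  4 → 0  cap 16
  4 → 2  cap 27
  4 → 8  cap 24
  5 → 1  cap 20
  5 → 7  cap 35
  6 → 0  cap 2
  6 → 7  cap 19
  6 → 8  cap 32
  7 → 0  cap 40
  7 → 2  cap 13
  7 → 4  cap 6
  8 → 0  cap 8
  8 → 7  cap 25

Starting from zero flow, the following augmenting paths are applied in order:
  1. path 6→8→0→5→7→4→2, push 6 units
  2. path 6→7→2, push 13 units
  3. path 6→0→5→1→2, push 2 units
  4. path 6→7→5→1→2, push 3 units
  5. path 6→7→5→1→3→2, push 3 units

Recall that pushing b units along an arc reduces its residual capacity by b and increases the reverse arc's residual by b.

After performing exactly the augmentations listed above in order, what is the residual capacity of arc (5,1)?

Residual capacity of (5,1): 12

after path 1 (6→8→0→5→7→4→2, push 6): res(5,1)=20
after path 2 (6→7→2, push 13): res(5,1)=20
after path 3 (6→0→5→1→2, push 2): res(5,1)=18
after path 4 (6→7→5→1→2, push 3): res(5,1)=15
after path 5 (6→7→5→1→3→2, push 3): res(5,1)=12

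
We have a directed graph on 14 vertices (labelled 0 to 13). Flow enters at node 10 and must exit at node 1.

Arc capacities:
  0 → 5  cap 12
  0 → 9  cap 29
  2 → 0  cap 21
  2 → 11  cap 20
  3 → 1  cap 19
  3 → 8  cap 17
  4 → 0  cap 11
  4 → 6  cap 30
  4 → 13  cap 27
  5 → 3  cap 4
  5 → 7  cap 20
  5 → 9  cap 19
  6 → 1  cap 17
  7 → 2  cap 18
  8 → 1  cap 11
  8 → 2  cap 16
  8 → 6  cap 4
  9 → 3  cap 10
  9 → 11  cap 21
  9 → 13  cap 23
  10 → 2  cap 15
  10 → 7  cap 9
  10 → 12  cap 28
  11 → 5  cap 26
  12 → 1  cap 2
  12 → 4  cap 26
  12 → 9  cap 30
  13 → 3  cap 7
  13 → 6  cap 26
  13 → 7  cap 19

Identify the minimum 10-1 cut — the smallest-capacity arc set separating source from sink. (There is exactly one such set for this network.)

augment #1: 10→12→1 push 2
augment #2: 10→12→4→6→1 push 17
augment #3: 10→12→9→3→1 push 9
augment #4: 10→2→0→5→3→1 push 4
augment #5: 10→2→0→9→3→1 push 1
augment #6: 10→2→0→9→13→3→1 push 5
augment #7: 10→2→0→9→13→3→8→1 push 2
max flow = 40; residual-reachable set from 10 gives S-side
cut edges (S→T): {(5,3), (6,1), (9,3), (12,1), (13,3)} total cap 40

Min-cut arcs: {(5,3), (6,1), (9,3), (12,1), (13,3)} (total capacity 40)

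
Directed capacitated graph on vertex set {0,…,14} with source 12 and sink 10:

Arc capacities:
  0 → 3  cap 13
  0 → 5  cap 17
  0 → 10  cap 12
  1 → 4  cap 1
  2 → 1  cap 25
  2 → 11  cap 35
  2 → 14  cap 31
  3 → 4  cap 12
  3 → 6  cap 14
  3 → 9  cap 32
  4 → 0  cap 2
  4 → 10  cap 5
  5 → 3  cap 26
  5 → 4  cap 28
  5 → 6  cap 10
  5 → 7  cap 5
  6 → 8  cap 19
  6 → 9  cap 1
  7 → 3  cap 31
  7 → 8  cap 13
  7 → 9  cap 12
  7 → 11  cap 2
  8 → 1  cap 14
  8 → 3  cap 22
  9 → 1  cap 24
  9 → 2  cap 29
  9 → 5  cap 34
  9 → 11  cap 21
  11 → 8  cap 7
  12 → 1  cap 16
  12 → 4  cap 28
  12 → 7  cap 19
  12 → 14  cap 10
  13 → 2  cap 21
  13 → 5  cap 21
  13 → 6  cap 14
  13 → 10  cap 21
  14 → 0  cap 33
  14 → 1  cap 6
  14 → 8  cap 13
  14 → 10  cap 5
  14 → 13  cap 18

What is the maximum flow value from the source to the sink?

Maximum flow value: 36

augment #1: 12→4→10 bottleneck 5, total now 5
augment #2: 12→14→10 bottleneck 5, total now 10
augment #3: 12→4→0→10 bottleneck 2, total now 12
augment #4: 12→14→0→10 bottleneck 5, total now 17
augment #5: 12→7→9→2→14→0→10 bottleneck 5, total now 22
augment #6: 12→7→9→2→14→13→10 bottleneck 7, total now 29
augment #7: 12→7→3→9→2→14→13→10 bottleneck 7, total now 36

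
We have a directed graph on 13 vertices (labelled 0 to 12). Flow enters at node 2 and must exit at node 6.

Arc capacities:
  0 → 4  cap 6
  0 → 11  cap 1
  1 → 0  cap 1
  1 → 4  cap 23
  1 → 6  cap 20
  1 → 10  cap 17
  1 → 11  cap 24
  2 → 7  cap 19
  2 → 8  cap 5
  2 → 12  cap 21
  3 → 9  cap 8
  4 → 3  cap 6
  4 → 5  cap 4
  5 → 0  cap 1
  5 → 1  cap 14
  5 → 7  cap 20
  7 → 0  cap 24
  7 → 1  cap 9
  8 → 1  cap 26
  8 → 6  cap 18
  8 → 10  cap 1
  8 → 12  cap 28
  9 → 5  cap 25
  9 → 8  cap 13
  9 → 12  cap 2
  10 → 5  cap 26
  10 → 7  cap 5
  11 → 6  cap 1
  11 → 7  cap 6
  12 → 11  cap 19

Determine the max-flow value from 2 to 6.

Maximum flow value: 21

augment #1: 2→8→6 bottleneck 5, total now 5
augment #2: 2→7→1→6 bottleneck 9, total now 14
augment #3: 2→12→11→6 bottleneck 1, total now 15
augment #4: 2→7→0→4→5→1→6 bottleneck 4, total now 19
augment #5: 2→7→0→4→3→9→8→6 bottleneck 2, total now 21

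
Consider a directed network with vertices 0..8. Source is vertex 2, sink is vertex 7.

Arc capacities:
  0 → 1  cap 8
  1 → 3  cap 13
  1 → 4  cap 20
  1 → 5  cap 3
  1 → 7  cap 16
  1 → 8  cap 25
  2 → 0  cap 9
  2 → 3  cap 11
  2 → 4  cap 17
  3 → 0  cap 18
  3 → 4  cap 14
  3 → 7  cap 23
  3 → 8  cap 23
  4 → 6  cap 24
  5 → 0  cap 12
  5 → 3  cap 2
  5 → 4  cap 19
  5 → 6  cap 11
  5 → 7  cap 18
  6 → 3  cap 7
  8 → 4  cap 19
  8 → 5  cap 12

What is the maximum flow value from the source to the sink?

augment #1: 2→3→7 bottleneck 11, total now 11
augment #2: 2→0→1→7 bottleneck 8, total now 19
augment #3: 2→4→6→3→7 bottleneck 7, total now 26

Maximum flow value: 26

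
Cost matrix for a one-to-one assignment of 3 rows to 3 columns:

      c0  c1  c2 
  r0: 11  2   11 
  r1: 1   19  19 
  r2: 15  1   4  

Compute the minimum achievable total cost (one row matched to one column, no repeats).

Minimum assignment cost: 7

optimal assignment: row0→col1 (cost 2), row1→col0 (cost 1), row2→col2 (cost 4)
total = 2 + 1 + 4 = 7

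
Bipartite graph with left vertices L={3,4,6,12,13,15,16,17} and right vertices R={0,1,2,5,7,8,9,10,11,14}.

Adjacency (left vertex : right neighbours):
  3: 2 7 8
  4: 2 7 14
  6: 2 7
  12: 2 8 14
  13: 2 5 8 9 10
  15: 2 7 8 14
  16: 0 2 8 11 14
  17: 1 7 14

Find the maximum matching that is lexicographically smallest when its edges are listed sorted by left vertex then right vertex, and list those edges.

|M| = 7 (so the lex-smallest maximum matching has 7 edges)
process left vertices in ascending order; for each, take the smallest-labelled available neighbour that still permits 7 edges overall, or leave it unmatched if none does
lex-smallest matching: {3-2, 4-7, 12-8, 13-5, 15-14, 16-0, 17-1}

Lex-smallest maximum matching: {(3,2), (4,7), (12,8), (13,5), (15,14), (16,0), (17,1)}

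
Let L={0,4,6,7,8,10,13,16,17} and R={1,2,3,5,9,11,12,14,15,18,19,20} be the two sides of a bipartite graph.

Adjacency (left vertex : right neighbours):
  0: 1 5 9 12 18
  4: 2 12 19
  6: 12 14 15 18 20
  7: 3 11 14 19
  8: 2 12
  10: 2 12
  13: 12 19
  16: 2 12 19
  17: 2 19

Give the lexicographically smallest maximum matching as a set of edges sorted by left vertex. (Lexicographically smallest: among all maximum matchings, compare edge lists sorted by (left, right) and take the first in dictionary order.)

|M| = 6 (so the lex-smallest maximum matching has 6 edges)
process left vertices in ascending order; for each, take the smallest-labelled available neighbour that still permits 6 edges overall, or leave it unmatched if none does
lex-smallest matching: {0-1, 4-2, 6-14, 7-3, 8-12, 13-19}

Lex-smallest maximum matching: {(0,1), (4,2), (6,14), (7,3), (8,12), (13,19)}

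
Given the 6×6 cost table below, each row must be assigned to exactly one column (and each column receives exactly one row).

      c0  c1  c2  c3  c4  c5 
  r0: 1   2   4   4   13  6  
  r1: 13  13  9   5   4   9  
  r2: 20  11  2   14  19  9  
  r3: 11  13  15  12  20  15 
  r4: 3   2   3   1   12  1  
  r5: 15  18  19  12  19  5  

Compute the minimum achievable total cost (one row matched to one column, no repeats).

optimal assignment: row0→col1 (cost 2), row1→col4 (cost 4), row2→col2 (cost 2), row3→col0 (cost 11), row4→col3 (cost 1), row5→col5 (cost 5)
total = 2 + 4 + 2 + 11 + 1 + 5 = 25

Minimum assignment cost: 25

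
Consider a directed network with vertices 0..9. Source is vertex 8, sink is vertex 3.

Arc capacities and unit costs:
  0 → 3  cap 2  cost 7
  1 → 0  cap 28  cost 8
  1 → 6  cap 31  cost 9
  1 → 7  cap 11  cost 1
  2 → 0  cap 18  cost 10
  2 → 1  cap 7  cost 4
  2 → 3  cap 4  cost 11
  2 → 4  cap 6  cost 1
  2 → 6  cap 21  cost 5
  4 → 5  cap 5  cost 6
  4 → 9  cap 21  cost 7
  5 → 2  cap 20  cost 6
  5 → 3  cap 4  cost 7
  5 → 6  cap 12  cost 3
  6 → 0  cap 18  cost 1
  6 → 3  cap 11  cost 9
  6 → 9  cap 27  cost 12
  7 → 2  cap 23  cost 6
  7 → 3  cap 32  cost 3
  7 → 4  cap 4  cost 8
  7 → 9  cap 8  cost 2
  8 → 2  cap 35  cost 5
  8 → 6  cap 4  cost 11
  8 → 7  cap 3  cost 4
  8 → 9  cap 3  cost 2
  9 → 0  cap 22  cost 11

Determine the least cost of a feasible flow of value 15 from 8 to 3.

shortest-cost path #1: 8→7→3 push 3 @ unit cost 7 (adds 21)
shortest-cost path #2: 8→2→1→7→3 push 7 @ unit cost 13 (adds 91)
shortest-cost path #3: 8→2→3 push 4 @ unit cost 16 (adds 64)
shortest-cost path #4: 8→2→6→0→3 push 1 @ unit cost 18 (adds 18)
total cost = 194

Minimum cost for 15 units: 194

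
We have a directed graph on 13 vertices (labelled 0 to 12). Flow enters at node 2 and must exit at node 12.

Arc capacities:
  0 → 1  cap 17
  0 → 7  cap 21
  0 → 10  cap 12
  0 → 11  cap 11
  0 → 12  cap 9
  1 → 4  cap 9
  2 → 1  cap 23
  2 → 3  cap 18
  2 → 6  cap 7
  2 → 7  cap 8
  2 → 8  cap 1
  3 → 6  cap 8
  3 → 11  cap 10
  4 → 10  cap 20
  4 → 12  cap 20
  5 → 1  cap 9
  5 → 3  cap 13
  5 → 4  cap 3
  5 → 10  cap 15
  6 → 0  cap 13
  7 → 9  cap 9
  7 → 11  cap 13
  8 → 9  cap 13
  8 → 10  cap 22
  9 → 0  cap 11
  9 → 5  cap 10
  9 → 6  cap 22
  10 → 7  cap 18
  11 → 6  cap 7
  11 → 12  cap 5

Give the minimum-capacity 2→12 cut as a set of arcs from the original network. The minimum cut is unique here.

augment #1: 2→1→4→12 push 9
augment #2: 2→3→11→12 push 5
augment #3: 2→6→0→12 push 7
augment #4: 2→3→6→0→12 push 2
augment #5: 2→7→9→5→4→12 push 3
max flow = 26; residual-reachable set from 2 gives S-side
cut edges (S→T): {(0,12), (1,4), (5,4), (11,12)} total cap 26

Min-cut arcs: {(0,12), (1,4), (5,4), (11,12)} (total capacity 26)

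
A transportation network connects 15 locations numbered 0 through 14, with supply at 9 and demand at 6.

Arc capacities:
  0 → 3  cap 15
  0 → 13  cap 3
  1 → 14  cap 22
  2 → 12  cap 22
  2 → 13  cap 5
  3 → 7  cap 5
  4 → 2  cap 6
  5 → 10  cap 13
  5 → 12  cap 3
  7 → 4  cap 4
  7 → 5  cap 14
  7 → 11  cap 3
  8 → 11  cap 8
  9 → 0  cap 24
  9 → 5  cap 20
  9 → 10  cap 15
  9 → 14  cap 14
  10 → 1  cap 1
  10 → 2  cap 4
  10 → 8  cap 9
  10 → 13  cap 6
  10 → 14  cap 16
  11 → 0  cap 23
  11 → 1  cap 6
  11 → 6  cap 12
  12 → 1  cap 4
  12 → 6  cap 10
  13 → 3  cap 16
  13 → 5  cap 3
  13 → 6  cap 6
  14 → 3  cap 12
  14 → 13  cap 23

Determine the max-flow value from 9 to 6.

Maximum flow value: 26

augment #1: 9→0→13→6 bottleneck 3, total now 3
augment #2: 9→5→12→6 bottleneck 3, total now 6
augment #3: 9→10→13→6 bottleneck 3, total now 9
augment #4: 9→10→2→12→6 bottleneck 4, total now 13
augment #5: 9→10→8→11→6 bottleneck 8, total now 21
augment #6: 9→0→3→7→11→6 bottleneck 3, total now 24
augment #7: 9→0→3→7→4→2→12→6 bottleneck 2, total now 26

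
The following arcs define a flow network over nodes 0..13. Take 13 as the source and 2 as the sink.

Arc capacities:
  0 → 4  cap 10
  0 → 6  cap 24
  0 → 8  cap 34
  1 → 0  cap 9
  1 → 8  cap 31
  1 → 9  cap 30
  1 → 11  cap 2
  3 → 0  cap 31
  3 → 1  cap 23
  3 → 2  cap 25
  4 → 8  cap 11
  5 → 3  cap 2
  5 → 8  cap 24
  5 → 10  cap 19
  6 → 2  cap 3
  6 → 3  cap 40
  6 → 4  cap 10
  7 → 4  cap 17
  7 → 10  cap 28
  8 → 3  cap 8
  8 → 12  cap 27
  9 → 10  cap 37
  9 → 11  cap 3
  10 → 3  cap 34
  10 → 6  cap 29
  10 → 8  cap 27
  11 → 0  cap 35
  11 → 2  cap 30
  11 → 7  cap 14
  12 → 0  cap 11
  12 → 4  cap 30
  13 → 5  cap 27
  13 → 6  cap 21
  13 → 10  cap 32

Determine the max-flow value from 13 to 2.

augment #1: 13→6→2 bottleneck 3, total now 3
augment #2: 13→5→3→2 bottleneck 2, total now 5
augment #3: 13→6→3→2 bottleneck 18, total now 23
augment #4: 13→10→3→2 bottleneck 5, total now 28
augment #5: 13→10→3→1→11→2 bottleneck 2, total now 30
augment #6: 13→10→3→1→9→11→2 bottleneck 3, total now 33

Maximum flow value: 33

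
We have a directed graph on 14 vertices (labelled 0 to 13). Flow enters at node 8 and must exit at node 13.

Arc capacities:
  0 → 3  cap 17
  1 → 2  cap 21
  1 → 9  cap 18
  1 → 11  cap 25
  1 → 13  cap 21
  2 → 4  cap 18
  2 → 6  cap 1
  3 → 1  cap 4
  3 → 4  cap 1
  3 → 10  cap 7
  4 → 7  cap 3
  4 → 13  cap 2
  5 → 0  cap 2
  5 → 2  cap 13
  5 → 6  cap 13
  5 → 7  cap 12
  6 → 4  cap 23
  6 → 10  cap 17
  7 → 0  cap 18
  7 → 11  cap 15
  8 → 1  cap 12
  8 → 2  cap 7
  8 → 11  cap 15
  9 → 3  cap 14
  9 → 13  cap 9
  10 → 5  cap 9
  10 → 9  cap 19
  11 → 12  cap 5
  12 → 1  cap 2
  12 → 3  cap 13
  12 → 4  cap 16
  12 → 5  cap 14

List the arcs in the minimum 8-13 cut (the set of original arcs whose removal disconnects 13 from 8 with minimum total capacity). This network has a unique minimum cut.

augment #1: 8→1→13 push 12
augment #2: 8→2→4→13 push 2
augment #3: 8→11→12→1→13 push 2
augment #4: 8→2→6→10→9→13 push 1
augment #5: 8→11→12→3→1→13 push 3
augment #6: 8→2→4→7→0→3→1→13 push 1
augment #7: 8→2→4→7→0→3→10→9→13 push 2
max flow = 23; residual-reachable set from 8 gives S-side
cut edges (S→T): {(2,6), (4,7), (4,13), (8,1), (11,12)} total cap 23

Min-cut arcs: {(2,6), (4,7), (4,13), (8,1), (11,12)} (total capacity 23)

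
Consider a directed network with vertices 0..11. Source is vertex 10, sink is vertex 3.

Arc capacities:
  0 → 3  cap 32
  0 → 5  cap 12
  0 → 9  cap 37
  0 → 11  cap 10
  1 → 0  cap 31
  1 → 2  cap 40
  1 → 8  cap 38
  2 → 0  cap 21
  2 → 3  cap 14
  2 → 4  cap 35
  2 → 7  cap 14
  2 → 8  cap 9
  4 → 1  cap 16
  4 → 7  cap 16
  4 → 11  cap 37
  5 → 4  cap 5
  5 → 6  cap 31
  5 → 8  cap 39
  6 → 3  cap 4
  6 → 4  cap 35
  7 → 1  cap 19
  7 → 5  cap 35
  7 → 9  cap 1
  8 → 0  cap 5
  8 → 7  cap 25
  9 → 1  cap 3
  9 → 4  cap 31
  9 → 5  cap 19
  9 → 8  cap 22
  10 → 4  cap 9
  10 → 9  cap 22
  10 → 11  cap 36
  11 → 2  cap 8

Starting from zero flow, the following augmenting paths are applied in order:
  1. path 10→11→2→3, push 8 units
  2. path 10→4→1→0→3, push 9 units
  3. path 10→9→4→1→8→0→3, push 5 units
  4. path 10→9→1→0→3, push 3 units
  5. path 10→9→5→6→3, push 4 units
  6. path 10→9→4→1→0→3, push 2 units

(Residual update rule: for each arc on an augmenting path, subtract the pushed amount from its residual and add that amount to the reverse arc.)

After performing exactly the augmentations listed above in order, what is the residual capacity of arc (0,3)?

Residual capacity of (0,3): 13

after path 1 (10→11→2→3, push 8): res(0,3)=32
after path 2 (10→4→1→0→3, push 9): res(0,3)=23
after path 3 (10→9→4→1→8→0→3, push 5): res(0,3)=18
after path 4 (10→9→1→0→3, push 3): res(0,3)=15
after path 5 (10→9→5→6→3, push 4): res(0,3)=15
after path 6 (10→9→4→1→0→3, push 2): res(0,3)=13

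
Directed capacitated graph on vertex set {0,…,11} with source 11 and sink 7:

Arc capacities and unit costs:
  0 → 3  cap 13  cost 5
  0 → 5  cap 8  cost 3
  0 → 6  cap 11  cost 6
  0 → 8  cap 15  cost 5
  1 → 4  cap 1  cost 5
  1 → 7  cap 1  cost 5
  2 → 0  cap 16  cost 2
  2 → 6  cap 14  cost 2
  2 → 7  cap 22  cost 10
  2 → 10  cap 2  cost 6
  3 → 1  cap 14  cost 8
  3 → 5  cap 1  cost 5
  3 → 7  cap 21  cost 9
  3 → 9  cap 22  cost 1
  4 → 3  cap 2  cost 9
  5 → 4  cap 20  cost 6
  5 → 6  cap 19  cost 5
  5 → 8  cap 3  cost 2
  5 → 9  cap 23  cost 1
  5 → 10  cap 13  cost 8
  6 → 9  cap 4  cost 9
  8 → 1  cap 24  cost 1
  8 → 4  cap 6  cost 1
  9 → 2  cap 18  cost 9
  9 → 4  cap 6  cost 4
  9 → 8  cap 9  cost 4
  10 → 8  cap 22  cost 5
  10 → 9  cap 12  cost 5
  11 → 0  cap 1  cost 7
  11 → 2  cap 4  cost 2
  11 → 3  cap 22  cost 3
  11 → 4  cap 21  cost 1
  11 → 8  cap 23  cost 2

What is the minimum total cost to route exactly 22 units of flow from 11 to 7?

shortest-cost path #1: 11→8→1→7 push 1 @ unit cost 8 (adds 8)
shortest-cost path #2: 11→2→7 push 4 @ unit cost 12 (adds 48)
shortest-cost path #3: 11→3→7 push 17 @ unit cost 12 (adds 204)
total cost = 260

Minimum cost for 22 units: 260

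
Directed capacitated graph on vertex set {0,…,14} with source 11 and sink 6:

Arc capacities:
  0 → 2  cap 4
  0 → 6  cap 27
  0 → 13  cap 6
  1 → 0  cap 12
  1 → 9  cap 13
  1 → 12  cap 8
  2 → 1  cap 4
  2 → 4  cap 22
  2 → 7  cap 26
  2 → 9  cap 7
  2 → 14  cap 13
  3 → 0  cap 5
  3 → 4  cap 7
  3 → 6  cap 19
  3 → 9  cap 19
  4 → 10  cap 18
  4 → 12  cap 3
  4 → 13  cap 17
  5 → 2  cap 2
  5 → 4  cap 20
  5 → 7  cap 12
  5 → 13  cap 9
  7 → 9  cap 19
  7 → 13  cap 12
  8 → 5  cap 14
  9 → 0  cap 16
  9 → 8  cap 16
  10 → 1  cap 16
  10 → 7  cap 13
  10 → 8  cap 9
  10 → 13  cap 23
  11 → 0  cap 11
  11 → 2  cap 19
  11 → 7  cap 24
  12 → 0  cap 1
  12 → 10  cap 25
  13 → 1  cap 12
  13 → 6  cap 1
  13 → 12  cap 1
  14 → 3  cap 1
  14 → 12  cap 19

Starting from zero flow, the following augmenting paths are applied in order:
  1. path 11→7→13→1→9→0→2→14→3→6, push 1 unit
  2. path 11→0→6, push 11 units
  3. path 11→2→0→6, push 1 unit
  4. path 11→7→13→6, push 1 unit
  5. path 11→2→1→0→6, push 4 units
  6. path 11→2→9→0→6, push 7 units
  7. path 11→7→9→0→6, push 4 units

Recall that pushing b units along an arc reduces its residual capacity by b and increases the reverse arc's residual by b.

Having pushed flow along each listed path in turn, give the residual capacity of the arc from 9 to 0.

Residual capacity of (9,0): 4

after path 1 (11→7→13→1→9→0→2→14→3→6, push 1): res(9,0)=15
after path 2 (11→0→6, push 11): res(9,0)=15
after path 3 (11→2→0→6, push 1): res(9,0)=15
after path 4 (11→7→13→6, push 1): res(9,0)=15
after path 5 (11→2→1→0→6, push 4): res(9,0)=15
after path 6 (11→2→9→0→6, push 7): res(9,0)=8
after path 7 (11→7→9→0→6, push 4): res(9,0)=4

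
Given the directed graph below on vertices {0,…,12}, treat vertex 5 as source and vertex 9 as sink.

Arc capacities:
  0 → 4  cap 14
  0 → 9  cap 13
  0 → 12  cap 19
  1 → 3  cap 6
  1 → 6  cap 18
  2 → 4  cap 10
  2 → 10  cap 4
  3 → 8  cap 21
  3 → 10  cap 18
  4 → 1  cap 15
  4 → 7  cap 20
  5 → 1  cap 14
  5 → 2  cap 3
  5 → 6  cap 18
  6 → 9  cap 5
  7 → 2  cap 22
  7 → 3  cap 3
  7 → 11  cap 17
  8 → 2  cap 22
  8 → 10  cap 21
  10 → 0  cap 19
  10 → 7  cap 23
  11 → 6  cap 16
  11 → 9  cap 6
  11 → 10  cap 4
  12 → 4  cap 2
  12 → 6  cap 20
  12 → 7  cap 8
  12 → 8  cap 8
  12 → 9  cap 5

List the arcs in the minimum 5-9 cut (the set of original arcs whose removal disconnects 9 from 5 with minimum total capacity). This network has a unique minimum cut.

augment #1: 5→6→9 push 5
augment #2: 5→2→10→0→9 push 3
augment #3: 5→1→3→10→0→9 push 6
max flow = 14; residual-reachable set from 5 gives S-side
cut edges (S→T): {(1,3), (5,2), (6,9)} total cap 14

Min-cut arcs: {(1,3), (5,2), (6,9)} (total capacity 14)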